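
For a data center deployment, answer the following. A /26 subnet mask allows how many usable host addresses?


Given: subnet mask /26
Host bits = 32 - 26 = 6
Total addresses = 2^6 = 64
Usable hosts = 64 - 2 (network + broadcast) = 62

62


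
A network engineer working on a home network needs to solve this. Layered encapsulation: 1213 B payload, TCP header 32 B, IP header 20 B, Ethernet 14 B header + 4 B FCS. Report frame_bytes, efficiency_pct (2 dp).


TCP segment = 1213 + 32 = 1245 B
IP packet = 1245 + 20 = 1265 B
Ethernet frame = 1265 + 14 + 4 = 1283 B
Efficiency = app / frame = 1213 / 1283 = 0.945440 = 94.5440% -> 94.54% (2 dp)

1283, 94.54


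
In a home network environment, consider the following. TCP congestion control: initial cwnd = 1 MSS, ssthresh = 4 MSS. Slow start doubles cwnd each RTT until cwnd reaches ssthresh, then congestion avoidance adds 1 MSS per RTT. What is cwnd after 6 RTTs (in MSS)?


RTT 0: cwnd = 1 MSS (initial)
RTT 1: cwnd = 2 MSS (slow start, doubled)
RTT 2: cwnd = 4 MSS (slow start, doubled)
RTT 3: cwnd = 5 MSS (congestion avoidance, +1)
RTT 4: cwnd = 6 MSS (congestion avoidance, +1)
RTT 5: cwnd = 7 MSS (congestion avoidance, +1)
RTT 6: cwnd = 8 MSS (congestion avoidance, +1)

8


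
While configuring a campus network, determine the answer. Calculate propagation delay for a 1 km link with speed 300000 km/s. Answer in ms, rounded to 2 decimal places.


Given: distance = 1 km, speed = 300000 km/s
Delay = distance / speed = 1 / 300000 seconds
Delay in ms = 1 * 1000 / 300000
Delay = 0.0033 ms
Rounded to 2 dp = 0.00 ms

0.00


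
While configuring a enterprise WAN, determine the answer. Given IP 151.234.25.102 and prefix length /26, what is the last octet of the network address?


Given: IP = 151.234.25.102, prefix = /26
Subnet mask = 255.255.255.192
Last octet of IP: 102
Last octet of mask: 192
Network last octet = 102 AND 192 = 64

64


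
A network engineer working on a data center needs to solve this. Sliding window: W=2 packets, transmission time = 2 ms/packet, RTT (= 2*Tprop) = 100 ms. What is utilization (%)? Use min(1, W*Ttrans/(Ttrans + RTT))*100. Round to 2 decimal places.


Given: W = 2, Ttrans = 2 ms, RTT = 100 ms (= 2 * Tprop, Tprop = 50 ms)
Cycle time = Ttrans + RTT = 2 + 100 = 102 ms (first packet sent until its ACK returns)
W * Ttrans = 2 * 2 = 4 ms of sending per cycle
W * Ttrans / (Ttrans + RTT) = 4 / 102 = 0.039216
U = min(1, 0.039216) = 0.039216
U% = 3.92%

3.92


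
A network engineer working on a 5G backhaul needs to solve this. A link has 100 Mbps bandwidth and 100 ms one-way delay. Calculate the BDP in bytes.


Given: bandwidth = 100 Mbps, delay = 100 ms
BDP in bits = 100 * 10^6 * 100 / 1000
BDP in bits = 10000000
BDP in bytes = 10000000 / 8 = 1250000

1250000


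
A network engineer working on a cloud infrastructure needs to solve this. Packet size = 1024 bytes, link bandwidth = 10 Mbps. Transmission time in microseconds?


Given: packet = 1024 bytes, bandwidth = 10 Mbps
Packet in bits = 1024 * 8 = 8192 bits
Bandwidth = 10 * 10^6 = 10000000 bps
Time = 8192 / 10000000 seconds
Time in us = 8192 * 10^6 / 10000000 = 819.2

819.2


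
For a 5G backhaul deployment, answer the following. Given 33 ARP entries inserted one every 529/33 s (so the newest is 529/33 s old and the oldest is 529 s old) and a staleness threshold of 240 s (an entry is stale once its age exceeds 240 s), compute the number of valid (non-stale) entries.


Ages are k * 529/33 s for k = 1..33 (spacing = 16.0303 s).
Entry k is valid iff k * 529/33 <= 240 iff k <= 33 * 240 / 529 = 14.9716
n_valid = floor(14.9716) = 14
(n_stale = 33 - 14 = 19)

14


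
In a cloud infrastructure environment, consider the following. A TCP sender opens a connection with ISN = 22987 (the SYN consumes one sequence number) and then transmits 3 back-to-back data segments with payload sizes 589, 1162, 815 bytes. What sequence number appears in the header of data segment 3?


The SYN occupies sequence number ISN = 22987, so the first data byte is ISN + 1 = 22988.
SEQ of data segment i = (ISN + 1) + sum of payload sizes of segments 1..i-1.
Segment 1: SEQ = 22988, payload = 589 bytes
Segment 2: SEQ = 23577, payload = 1162 bytes
Segment 3: SEQ = 24739, payload = 815 bytes
SEQ of segment 3 = 22988 + 589 + 1162 = 24739

24739


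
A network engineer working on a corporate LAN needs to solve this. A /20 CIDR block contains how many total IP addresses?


Given: CIDR prefix /20
Host bits = 32 - 20 = 12
Total addresses = 2^12 = 4096

4096


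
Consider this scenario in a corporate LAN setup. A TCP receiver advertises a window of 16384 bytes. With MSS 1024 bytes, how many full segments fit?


Given: RWND = 16384 bytes, MSS = 1024 bytes
Full segments = floor(RWND / MSS)
Full segments = floor(16384 / 1024)
Full segments = floor(16.0) = 16

16


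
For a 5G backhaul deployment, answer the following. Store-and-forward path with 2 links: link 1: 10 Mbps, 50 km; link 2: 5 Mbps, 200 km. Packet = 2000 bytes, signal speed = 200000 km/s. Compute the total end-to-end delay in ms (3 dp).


Packet = 2000 bytes = 16000 bits. Store-and-forward: sum (t_trans + t_prop) per link.
Link 1: t_trans = 16000/(10*10^6) s = 1.6000 ms; t_prop = 50/200000 s = 0.2500 ms; subtotal = 1.8500 ms
Link 2: t_trans = 16000/(5*10^6) s = 3.2000 ms; t_prop = 200/200000 s = 1.0000 ms; subtotal = 4.2000 ms
End-to-end = 1.8500 + 4.2000 = 6.0500 ms -> 6.050 ms (3 dp)

6.050


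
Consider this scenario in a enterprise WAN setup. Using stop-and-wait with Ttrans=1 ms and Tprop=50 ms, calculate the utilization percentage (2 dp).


Given: Ttrans = 1 ms, Tprop = 50 ms
RTT = 2 * Tprop = 2 * 50 = 100 ms
U = Ttrans / (Ttrans + RTT)
U = 1 / (1 + 100)
U = 1 / 101 = 0.009901
U% = 0.99%

0.99


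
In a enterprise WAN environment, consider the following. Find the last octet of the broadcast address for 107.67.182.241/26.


Given: IP = 107.67.182.241, prefix = /26
Host bits = 32 - 26 = 6
Network last octet = 241 AND mask = 192
Host part size = 2^6 - 1 = 63
Broadcast last octet = 192 OR 63 = 255

255


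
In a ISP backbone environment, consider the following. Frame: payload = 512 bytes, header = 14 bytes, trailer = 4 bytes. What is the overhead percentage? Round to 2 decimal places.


Given: payload = 512 B, header = 14 B, trailer = 4 B
Overhead bytes = header + trailer = 14 + 4 = 18
Total frame = payload + overhead = 512 + 18 = 530
Overhead % = 18 / 530 * 100 = 3.3962% -> 3.40% (2 dp)

3.40


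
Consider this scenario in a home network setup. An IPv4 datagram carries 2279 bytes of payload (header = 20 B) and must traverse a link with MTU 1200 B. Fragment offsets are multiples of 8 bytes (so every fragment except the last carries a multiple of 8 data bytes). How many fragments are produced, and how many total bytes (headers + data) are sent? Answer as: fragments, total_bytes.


Max data per non-final fragment = floor((MTU - header)/8)*8 = floor((1200 - 20)/8)*8 = floor(1180/8)*8 = 1176 B
Final fragment needs no 8-byte alignment: it can carry up to MTU - header = 1180 B
Non-final fragments needed = ceil((payload - 1180) / 1176) = ceil(1099/1176) = ceil(0.9345) = 1
Number of fragments = 1 + 1 = 2
Fragment sizes (data): 1 * 1176 B + 1103 B (last, 1103 <= 1180 OK)
Total bytes sent = payload + n_frags * header = 2279 + 2*20 = 2279 + 40 = 2319 B

2, 2319


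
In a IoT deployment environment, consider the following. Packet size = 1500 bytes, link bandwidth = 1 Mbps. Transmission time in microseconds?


Given: packet = 1500 bytes, bandwidth = 1 Mbps
Packet in bits = 1500 * 8 = 12000 bits
Bandwidth = 1 * 10^6 = 1000000 bps
Time = 12000 / 1000000 seconds
Time in us = 12000 * 10^6 / 1000000 = 12000

12000


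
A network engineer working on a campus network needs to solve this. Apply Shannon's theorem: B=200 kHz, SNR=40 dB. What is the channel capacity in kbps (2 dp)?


Given: B = 200 kHz, SNR = 40 dB
SNR linear = 10^(40/10) = 10000
1 + SNR = 10001
log2(10001) = 13.2878566418
C = 200 * 1000 * 13.2878566418 = 2657571.3284 bps
C = 2657.571328 kbps -> 2657.57 kbps (2 dp)

2657.57


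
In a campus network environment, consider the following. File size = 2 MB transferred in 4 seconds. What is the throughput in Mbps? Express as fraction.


Given: file = 2 MB, time = 4 s
File in Mb = 2 * 8 = 16 Mb
Throughput = 16 / 4 Mbps
Throughput = 4 Mbps

4


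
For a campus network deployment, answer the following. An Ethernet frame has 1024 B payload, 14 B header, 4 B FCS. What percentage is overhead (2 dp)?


Given: payload = 1024 B, header = 14 B, trailer = 4 B
Overhead bytes = header + trailer = 14 + 4 = 18
Total frame = payload + overhead = 1024 + 18 = 1042
Overhead % = 18 / 1042 * 100 = 1.7274% -> 1.73% (2 dp)

1.73


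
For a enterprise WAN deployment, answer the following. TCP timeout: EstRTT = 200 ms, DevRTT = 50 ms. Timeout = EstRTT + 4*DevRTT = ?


Given: EstRTT = 200 ms, DevRTT = 50 ms
Timeout = EstRTT + 4 * DevRTT
4 * DevRTT = 4 * 50 = 200
Timeout = 200 + 200 = 400 ms

400


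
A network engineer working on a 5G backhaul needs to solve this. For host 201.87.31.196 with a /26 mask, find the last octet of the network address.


Given: IP = 201.87.31.196, prefix = /26
Subnet mask = 255.255.255.192
Last octet of IP: 196
Last octet of mask: 192
Network last octet = 196 AND 192 = 192

192


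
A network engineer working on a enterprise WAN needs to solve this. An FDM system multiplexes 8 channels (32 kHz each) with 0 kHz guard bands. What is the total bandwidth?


Given: 8 channels, 32 kHz each, guard = 0 kHz
Channel bandwidth = 8 * 32 = 256 kHz
Guard bands = 7 gaps * 0 kHz = 0 kHz
Total = 256 + 0 = 256 kHz

256


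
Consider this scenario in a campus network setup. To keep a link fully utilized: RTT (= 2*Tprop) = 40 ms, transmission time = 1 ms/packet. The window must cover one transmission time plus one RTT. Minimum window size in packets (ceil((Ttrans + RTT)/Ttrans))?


Given: Ttrans = 1 ms, RTT = 40 ms (= 2 * Tprop, Tprop = 20 ms)
Time until first ACK returns = Ttrans + RTT = 1 + 40 = 41 ms
Need W * Ttrans >= Ttrans + RTT  ->  W >= (Ttrans + RTT) / Ttrans
(Ttrans + RTT) / Ttrans = 41 / 1 = 41
W_min = ceil(41) = 41

41


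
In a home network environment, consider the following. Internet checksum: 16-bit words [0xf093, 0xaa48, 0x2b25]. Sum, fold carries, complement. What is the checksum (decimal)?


Given words: [0xf093, 0xaa48, 0x2b25]
Step 1: Sum all words
Raw sum = 61587 + 43592 + 11045 = 116224
Step 2: Fold carry: (50688 + 1) = 50689
One's complement = ~50689 & 0xFFFF = 14846

14846


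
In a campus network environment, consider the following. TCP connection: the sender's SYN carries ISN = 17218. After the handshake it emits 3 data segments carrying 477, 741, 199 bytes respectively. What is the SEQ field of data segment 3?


The SYN occupies sequence number ISN = 17218, so the first data byte is ISN + 1 = 17219.
SEQ of data segment i = (ISN + 1) + sum of payload sizes of segments 1..i-1.
Segment 1: SEQ = 17219, payload = 477 bytes
Segment 2: SEQ = 17696, payload = 741 bytes
Segment 3: SEQ = 18437, payload = 199 bytes
SEQ of segment 3 = 17219 + 477 + 741 = 18437

18437


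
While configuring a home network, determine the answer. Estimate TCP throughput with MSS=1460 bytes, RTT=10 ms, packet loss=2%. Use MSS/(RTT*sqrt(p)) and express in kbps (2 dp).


Given: MSS = 1460 bytes, RTT = 10 ms, loss = 2%
RTT in seconds = 10 / 1000 = 0.01
Loss rate = 2% = 0.02
sqrt(loss) = sqrt(0.02) = 0.141421356237
Throughput (bytes/s) = 1460 / (0.01 * 0.141421356237) = 1032375.9005
Throughput (kbps) = 1032375.9005 * 8 / 1000 = 8259.007204 -> 8259.01 kbps (2 dp)

8259.01


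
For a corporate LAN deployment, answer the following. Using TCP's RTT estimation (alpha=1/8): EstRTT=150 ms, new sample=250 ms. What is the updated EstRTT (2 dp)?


Given: EstRTT = 150 ms, SampleRTT = 250 ms, alpha = 1/8
New EstRTT = (1 - alpha) * EstRTT + alpha * SampleRTT
(7/8) * 150 = 131.25
(1/8) * 250 = 31.25
New EstRTT = 131.25 + 31.25 = 162.5 ms -> 162.50 ms (2 dp)

162.50


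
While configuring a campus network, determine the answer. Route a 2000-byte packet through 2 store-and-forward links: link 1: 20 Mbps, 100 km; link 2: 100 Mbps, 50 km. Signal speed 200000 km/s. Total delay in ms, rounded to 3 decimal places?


Packet = 2000 bytes = 16000 bits. Store-and-forward: sum (t_trans + t_prop) per link.
Link 1: t_trans = 16000/(20*10^6) s = 0.8000 ms; t_prop = 100/200000 s = 0.5000 ms; subtotal = 1.3000 ms
Link 2: t_trans = 16000/(100*10^6) s = 0.1600 ms; t_prop = 50/200000 s = 0.2500 ms; subtotal = 0.4100 ms
End-to-end = 1.3000 + 0.4100 = 1.7100 ms -> 1.710 ms (3 dp)

1.710


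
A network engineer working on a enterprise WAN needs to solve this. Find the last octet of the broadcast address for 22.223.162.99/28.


Given: IP = 22.223.162.99, prefix = /28
Host bits = 32 - 28 = 4
Network last octet = 99 AND mask = 96
Host part size = 2^4 - 1 = 15
Broadcast last octet = 96 OR 15 = 111

111


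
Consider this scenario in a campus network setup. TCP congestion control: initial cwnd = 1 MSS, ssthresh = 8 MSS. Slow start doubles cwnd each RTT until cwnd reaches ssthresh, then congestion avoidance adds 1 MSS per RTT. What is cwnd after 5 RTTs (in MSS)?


RTT 0: cwnd = 1 MSS (initial)
RTT 1: cwnd = 2 MSS (slow start, doubled)
RTT 2: cwnd = 4 MSS (slow start, doubled)
RTT 3: cwnd = 8 MSS (slow start, doubled)
RTT 4: cwnd = 9 MSS (congestion avoidance, +1)
RTT 5: cwnd = 10 MSS (congestion avoidance, +1)

10


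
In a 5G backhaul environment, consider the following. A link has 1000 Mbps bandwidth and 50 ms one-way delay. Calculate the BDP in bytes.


Given: bandwidth = 1000 Mbps, delay = 50 ms
BDP in bits = 1000 * 10^6 * 50 / 1000
BDP in bits = 50000000
BDP in bytes = 50000000 / 8 = 6250000

6250000


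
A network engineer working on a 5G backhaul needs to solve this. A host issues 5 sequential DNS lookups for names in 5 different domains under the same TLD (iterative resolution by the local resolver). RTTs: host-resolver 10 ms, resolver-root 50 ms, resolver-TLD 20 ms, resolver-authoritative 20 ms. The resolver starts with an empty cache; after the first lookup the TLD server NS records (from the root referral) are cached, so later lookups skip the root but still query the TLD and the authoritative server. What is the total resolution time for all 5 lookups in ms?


Lookup 1 (cold cache): local + root + TLD + auth = 10 + 50 + 20 + 20 = 100 ms
Lookups 2..5 (TLD NS cached -> skip root; new domain -> still ask TLD and auth): local + TLD + auth = 10 + 20 + 20 = 50 ms each
Remaining 4 lookups: 4 * 50 = 200 ms
Total = 100 + 200 = 300 ms

300


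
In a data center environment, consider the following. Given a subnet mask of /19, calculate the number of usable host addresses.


Given: subnet mask /19
Host bits = 32 - 19 = 13
Total addresses = 2^13 = 8192
Usable hosts = 8192 - 2 (network + broadcast) = 8190

8190


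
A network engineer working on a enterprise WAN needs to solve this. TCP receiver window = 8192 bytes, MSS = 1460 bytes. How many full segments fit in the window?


Given: RWND = 8192 bytes, MSS = 1460 bytes
Full segments = floor(RWND / MSS)
Full segments = floor(8192 / 1460)
Full segments = floor(5.611) = 5

5


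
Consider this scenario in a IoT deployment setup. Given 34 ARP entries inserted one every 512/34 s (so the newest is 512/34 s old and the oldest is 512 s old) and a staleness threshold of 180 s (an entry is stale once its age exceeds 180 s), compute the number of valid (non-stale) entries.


Ages are k * 512/34 s for k = 1..34 (spacing = 15.0588 s).
Entry k is valid iff k * 512/34 <= 180 iff k <= 34 * 180 / 512 = 11.9531
n_valid = floor(11.9531) = 11
(n_stale = 34 - 11 = 23)

11


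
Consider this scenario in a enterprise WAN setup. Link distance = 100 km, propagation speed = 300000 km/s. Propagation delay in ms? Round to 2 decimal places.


Given: distance = 100 km, speed = 300000 km/s
Delay = distance / speed = 100 / 300000 seconds
Delay in ms = 100 * 1000 / 300000
Delay = 0.3333 ms
Rounded to 2 dp = 0.33 ms

0.33


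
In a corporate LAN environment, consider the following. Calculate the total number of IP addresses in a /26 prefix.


Given: CIDR prefix /26
Host bits = 32 - 26 = 6
Total addresses = 2^6 = 64

64


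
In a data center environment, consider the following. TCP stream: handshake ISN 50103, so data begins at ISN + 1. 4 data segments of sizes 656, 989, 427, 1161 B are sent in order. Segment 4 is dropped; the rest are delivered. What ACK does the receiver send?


SYN uses sequence number 50103; first data byte = ISN + 1 = 50104.
Segment 1: SEQ = 50104, len = 656 B, covers [50104, 50759]
Segment 2: SEQ = 50760, len = 989 B, covers [50760, 51748]
Segment 3: SEQ = 51749, len = 427 B, covers [51749, 52175]
Segment 4: SEQ = 52176, len = 1161 B, covers [52176, 53336] [LOST]
In-order data received: bytes [50104, 52175] (segments 1..3).
Segment 4 missing -> gap begins at byte 52176.
Cumulative ACK = next expected in-order byte = 50104 + 656 + 989 + 427 = 52176

52176


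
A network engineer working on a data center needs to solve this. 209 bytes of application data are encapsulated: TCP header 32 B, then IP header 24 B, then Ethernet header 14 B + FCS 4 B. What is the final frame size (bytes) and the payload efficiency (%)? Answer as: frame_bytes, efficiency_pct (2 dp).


TCP segment = 209 + 32 = 241 B
IP packet = 241 + 24 = 265 B
Ethernet frame = 265 + 14 + 4 = 283 B
Efficiency = app / frame = 209 / 283 = 0.738516 = 73.8516% -> 73.85% (2 dp)

283, 73.85


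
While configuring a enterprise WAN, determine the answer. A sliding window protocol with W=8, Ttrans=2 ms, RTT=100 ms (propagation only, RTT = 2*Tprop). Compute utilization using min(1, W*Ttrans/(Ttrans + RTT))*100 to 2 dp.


Given: W = 8, Ttrans = 2 ms, RTT = 100 ms (= 2 * Tprop, Tprop = 50 ms)
Cycle time = Ttrans + RTT = 2 + 100 = 102 ms (first packet sent until its ACK returns)
W * Ttrans = 8 * 2 = 16 ms of sending per cycle
W * Ttrans / (Ttrans + RTT) = 16 / 102 = 0.156863
U = min(1, 0.156863) = 0.156863
U% = 15.69%

15.69


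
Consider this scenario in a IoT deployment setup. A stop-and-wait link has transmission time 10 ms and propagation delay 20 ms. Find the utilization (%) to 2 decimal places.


Given: Ttrans = 10 ms, Tprop = 20 ms
RTT = 2 * Tprop = 2 * 20 = 40 ms
U = Ttrans / (Ttrans + RTT)
U = 10 / (10 + 40)
U = 10 / 50 = 0.2
U% = 20.00%

20.00


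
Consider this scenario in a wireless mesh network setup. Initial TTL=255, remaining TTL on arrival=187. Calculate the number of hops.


Given: initial TTL = 255, received TTL = 187
Hops = initial TTL - received TTL
Hops = 255 - 187 = 68

68


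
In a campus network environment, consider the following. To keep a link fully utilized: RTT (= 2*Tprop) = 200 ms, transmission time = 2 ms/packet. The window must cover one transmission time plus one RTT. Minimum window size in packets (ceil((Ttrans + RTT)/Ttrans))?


Given: Ttrans = 2 ms, RTT = 200 ms (= 2 * Tprop, Tprop = 100 ms)
Time until first ACK returns = Ttrans + RTT = 2 + 200 = 202 ms
Need W * Ttrans >= Ttrans + RTT  ->  W >= (Ttrans + RTT) / Ttrans
(Ttrans + RTT) / Ttrans = 202 / 2 = 101
W_min = ceil(101) = 101

101


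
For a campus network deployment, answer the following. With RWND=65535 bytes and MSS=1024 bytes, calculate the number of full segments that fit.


Given: RWND = 65535 bytes, MSS = 1024 bytes
Full segments = floor(RWND / MSS)
Full segments = floor(65535 / 1024)
Full segments = floor(63.999) = 63

63


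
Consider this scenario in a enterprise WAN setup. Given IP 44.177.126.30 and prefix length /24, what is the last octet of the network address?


Given: IP = 44.177.126.30, prefix = /24
Subnet mask = 255.255.255.0
Last octet of IP: 30
Last octet of mask: 0
Network last octet = 30 AND 0 = 0

0


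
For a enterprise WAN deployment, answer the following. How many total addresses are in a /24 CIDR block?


Given: CIDR prefix /24
Host bits = 32 - 24 = 8
Total addresses = 2^8 = 256

256


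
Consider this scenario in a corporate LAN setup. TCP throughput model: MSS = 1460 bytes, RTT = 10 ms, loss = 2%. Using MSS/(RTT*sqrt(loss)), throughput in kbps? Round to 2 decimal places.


Given: MSS = 1460 bytes, RTT = 10 ms, loss = 2%
RTT in seconds = 10 / 1000 = 0.01
Loss rate = 2% = 0.02
sqrt(loss) = sqrt(0.02) = 0.141421356237
Throughput (bytes/s) = 1460 / (0.01 * 0.141421356237) = 1032375.9005
Throughput (kbps) = 1032375.9005 * 8 / 1000 = 8259.007204 -> 8259.01 kbps (2 dp)

8259.01


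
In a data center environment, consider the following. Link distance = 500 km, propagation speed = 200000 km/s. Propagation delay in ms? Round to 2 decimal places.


Given: distance = 500 km, speed = 200000 km/s
Delay = distance / speed = 500 / 200000 seconds
Delay in ms = 500 * 1000 / 200000
Delay = 2.5000 ms
Rounded to 2 dp = 2.50 ms

2.50


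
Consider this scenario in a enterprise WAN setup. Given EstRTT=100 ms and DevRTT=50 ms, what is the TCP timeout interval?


Given: EstRTT = 100 ms, DevRTT = 50 ms
Timeout = EstRTT + 4 * DevRTT
4 * DevRTT = 4 * 50 = 200
Timeout = 100 + 200 = 300 ms

300


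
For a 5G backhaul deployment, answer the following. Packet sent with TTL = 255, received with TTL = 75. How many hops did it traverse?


Given: initial TTL = 255, received TTL = 75
Hops = initial TTL - received TTL
Hops = 255 - 75 = 180

180


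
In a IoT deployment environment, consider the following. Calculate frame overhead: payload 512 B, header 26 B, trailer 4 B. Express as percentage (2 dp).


Given: payload = 512 B, header = 26 B, trailer = 4 B
Overhead bytes = header + trailer = 26 + 4 = 30
Total frame = payload + overhead = 512 + 30 = 542
Overhead % = 30 / 542 * 100 = 5.5351% -> 5.54% (2 dp)

5.54


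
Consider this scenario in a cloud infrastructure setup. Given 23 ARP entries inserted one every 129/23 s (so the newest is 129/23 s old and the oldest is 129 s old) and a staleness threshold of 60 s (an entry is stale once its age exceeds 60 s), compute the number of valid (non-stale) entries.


Ages are k * 129/23 s for k = 1..23 (spacing = 5.6087 s).
Entry k is valid iff k * 129/23 <= 60 iff k <= 23 * 60 / 129 = 10.6977
n_valid = floor(10.6977) = 10
(n_stale = 23 - 10 = 13)

10


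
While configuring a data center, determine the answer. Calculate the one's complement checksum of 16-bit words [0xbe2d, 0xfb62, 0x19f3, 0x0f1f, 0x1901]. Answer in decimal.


Given words: [0xbe2d, 0xfb62, 0x19f3, 0x0f1f, 0x1901]
Step 1: Sum all words
Raw sum = 48685 + 64354 + 6643 + 3871 + 6401 = 129954
Step 2: Fold carry: (64418 + 1) = 64419
One's complement = ~64419 & 0xFFFF = 1116

1116


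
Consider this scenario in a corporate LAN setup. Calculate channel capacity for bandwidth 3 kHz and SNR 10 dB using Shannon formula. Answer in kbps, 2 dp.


Given: B = 3 kHz, SNR = 10 dB
SNR linear = 10^(10/10) = 10
1 + SNR = 11
log2(11) = 3.4594316186
C = 3 * 1000 * 3.4594316186 = 10378.2949 bps
C = 10.378295 kbps -> 10.38 kbps (2 dp)

10.38


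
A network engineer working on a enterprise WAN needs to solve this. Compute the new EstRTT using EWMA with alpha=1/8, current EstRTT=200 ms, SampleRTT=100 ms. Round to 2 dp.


Given: EstRTT = 200 ms, SampleRTT = 100 ms, alpha = 1/8
New EstRTT = (1 - alpha) * EstRTT + alpha * SampleRTT
(7/8) * 200 = 175
(1/8) * 100 = 12.5
New EstRTT = 175 + 12.5 = 187.5 ms -> 187.50 ms (2 dp)

187.50


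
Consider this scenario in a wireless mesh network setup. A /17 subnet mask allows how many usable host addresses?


Given: subnet mask /17
Host bits = 32 - 17 = 15
Total addresses = 2^15 = 32768
Usable hosts = 32768 - 2 (network + broadcast) = 32766

32766


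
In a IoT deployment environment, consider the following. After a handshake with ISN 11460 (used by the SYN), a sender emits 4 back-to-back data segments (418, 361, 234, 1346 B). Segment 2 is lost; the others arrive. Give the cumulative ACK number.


SYN uses sequence number 11460; first data byte = ISN + 1 = 11461.
Segment 1: SEQ = 11461, len = 418 B, covers [11461, 11878]
Segment 2: SEQ = 11879, len = 361 B, covers [11879, 12239] [LOST]
Segment 3: SEQ = 12240, len = 234 B, covers [12240, 12473]
Segment 4: SEQ = 12474, len = 1346 B, covers [12474, 13819]
In-order data received: bytes [11461, 11878] (segments 1..1).
Segment 2 missing -> gap begins at byte 11879; later segments buffered out of order.
Cumulative ACK = next expected in-order byte = 11461 + 418 = 11879

11879


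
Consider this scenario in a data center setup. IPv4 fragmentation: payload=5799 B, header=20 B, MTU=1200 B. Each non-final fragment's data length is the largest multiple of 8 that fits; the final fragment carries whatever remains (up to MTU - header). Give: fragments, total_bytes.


Max data per non-final fragment = floor((MTU - header)/8)*8 = floor((1200 - 20)/8)*8 = floor(1180/8)*8 = 1176 B
Final fragment needs no 8-byte alignment: it can carry up to MTU - header = 1180 B
Non-final fragments needed = ceil((payload - 1180) / 1176) = ceil(4619/1176) = ceil(3.9277) = 4
Number of fragments = 4 + 1 = 5
Fragment sizes (data): 4 * 1176 B + 1095 B (last, 1095 <= 1180 OK)
Total bytes sent = payload + n_frags * header = 5799 + 5*20 = 5799 + 100 = 5899 B

5, 5899


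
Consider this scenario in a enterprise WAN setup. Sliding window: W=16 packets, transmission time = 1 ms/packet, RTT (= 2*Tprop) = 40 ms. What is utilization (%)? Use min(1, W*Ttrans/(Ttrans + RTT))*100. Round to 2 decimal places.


Given: W = 16, Ttrans = 1 ms, RTT = 40 ms (= 2 * Tprop, Tprop = 20 ms)
Cycle time = Ttrans + RTT = 1 + 40 = 41 ms (first packet sent until its ACK returns)
W * Ttrans = 16 * 1 = 16 ms of sending per cycle
W * Ttrans / (Ttrans + RTT) = 16 / 41 = 0.390244
U = min(1, 0.390244) = 0.390244
U% = 39.02%

39.02


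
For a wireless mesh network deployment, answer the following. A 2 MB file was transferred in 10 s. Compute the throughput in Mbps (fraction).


Given: file = 2 MB, time = 10 s
File in Mb = 2 * 8 = 16 Mb
Throughput = 16 / 10 Mbps
Throughput = 8/5 Mbps

8/5


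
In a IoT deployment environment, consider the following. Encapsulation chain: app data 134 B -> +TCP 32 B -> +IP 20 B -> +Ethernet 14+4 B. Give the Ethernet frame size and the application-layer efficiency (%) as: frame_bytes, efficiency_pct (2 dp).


TCP segment = 134 + 32 = 166 B
IP packet = 166 + 20 = 186 B
Ethernet frame = 186 + 14 + 4 = 204 B
Efficiency = app / frame = 134 / 204 = 0.656863 = 65.6863% -> 65.69% (2 dp)

204, 65.69


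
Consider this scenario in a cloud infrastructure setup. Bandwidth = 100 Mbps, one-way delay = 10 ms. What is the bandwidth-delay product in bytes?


Given: bandwidth = 100 Mbps, delay = 10 ms
BDP in bits = 100 * 10^6 * 10 / 1000
BDP in bits = 1000000
BDP in bytes = 1000000 / 8 = 125000

125000


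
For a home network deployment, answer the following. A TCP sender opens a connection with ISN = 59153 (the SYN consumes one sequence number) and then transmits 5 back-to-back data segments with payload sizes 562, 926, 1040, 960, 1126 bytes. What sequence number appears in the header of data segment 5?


The SYN occupies sequence number ISN = 59153, so the first data byte is ISN + 1 = 59154.
SEQ of data segment i = (ISN + 1) + sum of payload sizes of segments 1..i-1.
Segment 1: SEQ = 59154, payload = 562 bytes
Segment 2: SEQ = 59716, payload = 926 bytes
Segment 3: SEQ = 60642, payload = 1040 bytes
Segment 4: SEQ = 61682, payload = 960 bytes
Segment 5: SEQ = 62642, payload = 1126 bytes
SEQ of segment 5 = 59154 + 562 + 926 + 1040 + 960 = 62642

62642


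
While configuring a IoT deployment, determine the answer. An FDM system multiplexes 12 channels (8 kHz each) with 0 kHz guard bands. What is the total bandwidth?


Given: 12 channels, 8 kHz each, guard = 0 kHz
Channel bandwidth = 12 * 8 = 96 kHz
Guard bands = 11 gaps * 0 kHz = 0 kHz
Total = 96 + 0 = 96 kHz

96


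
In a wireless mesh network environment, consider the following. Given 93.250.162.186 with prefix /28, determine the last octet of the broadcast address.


Given: IP = 93.250.162.186, prefix = /28
Host bits = 32 - 28 = 4
Network last octet = 186 AND mask = 176
Host part size = 2^4 - 1 = 15
Broadcast last octet = 176 OR 15 = 191

191


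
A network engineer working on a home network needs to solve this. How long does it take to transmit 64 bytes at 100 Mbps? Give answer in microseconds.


Given: packet = 64 bytes, bandwidth = 100 Mbps
Packet in bits = 64 * 8 = 512 bits
Bandwidth = 100 * 10^6 = 100000000 bps
Time = 512 / 100000000 seconds
Time in us = 512 * 10^6 / 100000000 = 5.12

5.12


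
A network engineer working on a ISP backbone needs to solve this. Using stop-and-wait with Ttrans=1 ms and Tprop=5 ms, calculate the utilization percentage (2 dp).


Given: Ttrans = 1 ms, Tprop = 5 ms
RTT = 2 * Tprop = 2 * 5 = 10 ms
U = Ttrans / (Ttrans + RTT)
U = 1 / (1 + 10)
U = 1 / 11 = 0.090909
U% = 9.09%

9.09


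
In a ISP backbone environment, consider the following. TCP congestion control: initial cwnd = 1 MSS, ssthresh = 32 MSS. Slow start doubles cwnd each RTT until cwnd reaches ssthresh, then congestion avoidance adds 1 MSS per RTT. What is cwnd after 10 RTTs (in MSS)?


RTT 0: cwnd = 1 MSS (initial)
RTT 1: cwnd = 2 MSS (slow start, doubled)
RTT 2: cwnd = 4 MSS (slow start, doubled)
RTT 3: cwnd = 8 MSS (slow start, doubled)
RTT 4: cwnd = 16 MSS (slow start, doubled)
RTT 5: cwnd = 32 MSS (slow start, doubled)
RTT 6: cwnd = 33 MSS (congestion avoidance, +1)
RTT 7: cwnd = 34 MSS (congestion avoidance, +1)
RTT 8: cwnd = 35 MSS (congestion avoidance, +1)
RTT 9: cwnd = 36 MSS (congestion avoidance, +1)
RTT 10: cwnd = 37 MSS (congestion avoidance, +1)

37


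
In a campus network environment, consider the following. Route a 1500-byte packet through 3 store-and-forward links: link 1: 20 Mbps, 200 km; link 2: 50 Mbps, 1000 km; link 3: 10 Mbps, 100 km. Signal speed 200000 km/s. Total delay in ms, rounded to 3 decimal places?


Packet = 1500 bytes = 12000 bits. Store-and-forward: sum (t_trans + t_prop) per link.
Link 1: t_trans = 12000/(20*10^6) s = 0.6000 ms; t_prop = 200/200000 s = 1.0000 ms; subtotal = 1.6000 ms
Link 2: t_trans = 12000/(50*10^6) s = 0.2400 ms; t_prop = 1000/200000 s = 5.0000 ms; subtotal = 5.2400 ms
Link 3: t_trans = 12000/(10*10^6) s = 1.2000 ms; t_prop = 100/200000 s = 0.5000 ms; subtotal = 1.7000 ms
End-to-end = 1.6000 + 5.2400 + 1.7000 = 8.5400 ms -> 8.540 ms (3 dp)

8.540


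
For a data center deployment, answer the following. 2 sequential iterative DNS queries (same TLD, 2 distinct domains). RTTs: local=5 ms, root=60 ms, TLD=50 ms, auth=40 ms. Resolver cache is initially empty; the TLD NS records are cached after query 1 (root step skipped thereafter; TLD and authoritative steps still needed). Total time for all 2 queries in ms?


Lookup 1 (cold cache): local + root + TLD + auth = 5 + 60 + 50 + 40 = 155 ms
Lookups 2..2 (TLD NS cached -> skip root; new domain -> still ask TLD and auth): local + TLD + auth = 5 + 50 + 40 = 95 ms each
Remaining 1 lookups: 1 * 95 = 95 ms
Total = 155 + 95 = 250 ms

250


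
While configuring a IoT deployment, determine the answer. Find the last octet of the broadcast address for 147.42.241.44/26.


Given: IP = 147.42.241.44, prefix = /26
Host bits = 32 - 26 = 6
Network last octet = 44 AND mask = 0
Host part size = 2^6 - 1 = 63
Broadcast last octet = 0 OR 63 = 63

63


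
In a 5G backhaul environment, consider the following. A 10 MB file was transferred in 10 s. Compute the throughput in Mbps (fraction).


Given: file = 10 MB, time = 10 s
File in Mb = 10 * 8 = 80 Mb
Throughput = 80 / 10 Mbps
Throughput = 8 Mbps

8


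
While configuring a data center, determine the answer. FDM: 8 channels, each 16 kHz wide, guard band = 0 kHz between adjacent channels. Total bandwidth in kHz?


Given: 8 channels, 16 kHz each, guard = 0 kHz
Channel bandwidth = 8 * 16 = 128 kHz
Guard bands = 7 gaps * 0 kHz = 0 kHz
Total = 128 + 0 = 128 kHz

128


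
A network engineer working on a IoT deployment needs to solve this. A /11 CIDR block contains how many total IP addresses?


Given: CIDR prefix /11
Host bits = 32 - 11 = 21
Total addresses = 2^21 = 2097152

2097152


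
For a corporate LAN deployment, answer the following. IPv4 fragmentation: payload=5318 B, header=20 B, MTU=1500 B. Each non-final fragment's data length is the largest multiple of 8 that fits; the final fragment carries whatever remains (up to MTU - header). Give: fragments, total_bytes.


Max data per non-final fragment = floor((MTU - header)/8)*8 = floor((1500 - 20)/8)*8 = floor(1480/8)*8 = 1480 B
Final fragment needs no 8-byte alignment: it can carry up to MTU - header = 1480 B
Non-final fragments needed = ceil((payload - 1480) / 1480) = ceil(3838/1480) = ceil(2.5932) = 3
Number of fragments = 3 + 1 = 4
Fragment sizes (data): 3 * 1480 B + 878 B (last, 878 <= 1480 OK)
Total bytes sent = payload + n_frags * header = 5318 + 4*20 = 5318 + 80 = 5398 B

4, 5398


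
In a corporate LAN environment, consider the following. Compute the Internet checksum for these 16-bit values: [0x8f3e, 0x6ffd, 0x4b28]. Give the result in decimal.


Given words: [0x8f3e, 0x6ffd, 0x4b28]
Step 1: Sum all words
Raw sum = 36670 + 28669 + 19240 = 84579
Step 2: Fold carry: (19043 + 1) = 19044
One's complement = ~19044 & 0xFFFF = 46491

46491


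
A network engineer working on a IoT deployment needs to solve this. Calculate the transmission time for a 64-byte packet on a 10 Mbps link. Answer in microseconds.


Given: packet = 64 bytes, bandwidth = 10 Mbps
Packet in bits = 64 * 8 = 512 bits
Bandwidth = 10 * 10^6 = 10000000 bps
Time = 512 / 10000000 seconds
Time in us = 512 * 10^6 / 10000000 = 51.2

51.2


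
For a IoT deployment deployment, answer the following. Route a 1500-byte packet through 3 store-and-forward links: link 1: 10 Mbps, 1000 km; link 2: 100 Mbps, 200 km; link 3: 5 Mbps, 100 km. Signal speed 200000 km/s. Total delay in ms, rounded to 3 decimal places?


Packet = 1500 bytes = 12000 bits. Store-and-forward: sum (t_trans + t_prop) per link.
Link 1: t_trans = 12000/(10*10^6) s = 1.2000 ms; t_prop = 1000/200000 s = 5.0000 ms; subtotal = 6.2000 ms
Link 2: t_trans = 12000/(100*10^6) s = 0.1200 ms; t_prop = 200/200000 s = 1.0000 ms; subtotal = 1.1200 ms
Link 3: t_trans = 12000/(5*10^6) s = 2.4000 ms; t_prop = 100/200000 s = 0.5000 ms; subtotal = 2.9000 ms
End-to-end = 6.2000 + 1.1200 + 2.9000 = 10.2200 ms -> 10.220 ms (3 dp)

10.220


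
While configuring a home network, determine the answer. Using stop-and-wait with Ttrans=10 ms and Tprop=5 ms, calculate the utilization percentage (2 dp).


Given: Ttrans = 10 ms, Tprop = 5 ms
RTT = 2 * Tprop = 2 * 5 = 10 ms
U = Ttrans / (Ttrans + RTT)
U = 10 / (10 + 10)
U = 10 / 20 = 0.5
U% = 50.00%

50.00


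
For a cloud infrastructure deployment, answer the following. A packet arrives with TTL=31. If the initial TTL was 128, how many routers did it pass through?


Given: initial TTL = 128, received TTL = 31
Hops = initial TTL - received TTL
Hops = 128 - 31 = 97

97


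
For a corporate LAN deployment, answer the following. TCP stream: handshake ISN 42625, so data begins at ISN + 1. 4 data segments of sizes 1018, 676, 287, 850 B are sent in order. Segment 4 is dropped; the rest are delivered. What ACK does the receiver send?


SYN uses sequence number 42625; first data byte = ISN + 1 = 42626.
Segment 1: SEQ = 42626, len = 1018 B, covers [42626, 43643]
Segment 2: SEQ = 43644, len = 676 B, covers [43644, 44319]
Segment 3: SEQ = 44320, len = 287 B, covers [44320, 44606]
Segment 4: SEQ = 44607, len = 850 B, covers [44607, 45456] [LOST]
In-order data received: bytes [42626, 44606] (segments 1..3).
Segment 4 missing -> gap begins at byte 44607.
Cumulative ACK = next expected in-order byte = 42626 + 1018 + 676 + 287 = 44607

44607


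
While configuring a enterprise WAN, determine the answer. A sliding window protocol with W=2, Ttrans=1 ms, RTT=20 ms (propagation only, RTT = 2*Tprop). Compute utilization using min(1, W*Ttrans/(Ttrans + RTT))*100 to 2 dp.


Given: W = 2, Ttrans = 1 ms, RTT = 20 ms (= 2 * Tprop, Tprop = 10 ms)
Cycle time = Ttrans + RTT = 1 + 20 = 21 ms (first packet sent until its ACK returns)
W * Ttrans = 2 * 1 = 2 ms of sending per cycle
W * Ttrans / (Ttrans + RTT) = 2 / 21 = 0.095238
U = min(1, 0.095238) = 0.095238
U% = 9.52%

9.52


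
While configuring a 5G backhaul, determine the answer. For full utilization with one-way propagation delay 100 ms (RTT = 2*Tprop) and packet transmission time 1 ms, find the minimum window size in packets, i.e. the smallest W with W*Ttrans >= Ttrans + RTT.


Given: Ttrans = 1 ms, RTT = 200 ms (= 2 * Tprop, Tprop = 100 ms)
Time until first ACK returns = Ttrans + RTT = 1 + 200 = 201 ms
Need W * Ttrans >= Ttrans + RTT  ->  W >= (Ttrans + RTT) / Ttrans
(Ttrans + RTT) / Ttrans = 201 / 1 = 201
W_min = ceil(201) = 201

201


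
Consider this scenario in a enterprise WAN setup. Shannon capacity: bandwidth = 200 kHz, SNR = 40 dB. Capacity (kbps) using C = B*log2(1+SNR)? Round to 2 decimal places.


Given: B = 200 kHz, SNR = 40 dB
SNR linear = 10^(40/10) = 10000
1 + SNR = 10001
log2(10001) = 13.2878566418
C = 200 * 1000 * 13.2878566418 = 2657571.3284 bps
C = 2657.571328 kbps -> 2657.57 kbps (2 dp)

2657.57


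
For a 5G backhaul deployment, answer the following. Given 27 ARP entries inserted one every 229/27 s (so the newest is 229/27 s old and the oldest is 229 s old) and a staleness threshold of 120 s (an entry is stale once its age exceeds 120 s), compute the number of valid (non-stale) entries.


Ages are k * 229/27 s for k = 1..27 (spacing = 8.4815 s).
Entry k is valid iff k * 229/27 <= 120 iff k <= 27 * 120 / 229 = 14.1485
n_valid = floor(14.1485) = 14
(n_stale = 27 - 14 = 13)

14


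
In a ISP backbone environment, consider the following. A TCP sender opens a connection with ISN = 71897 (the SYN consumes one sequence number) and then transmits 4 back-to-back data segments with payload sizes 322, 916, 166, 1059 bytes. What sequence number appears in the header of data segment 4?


The SYN occupies sequence number ISN = 71897, so the first data byte is ISN + 1 = 71898.
SEQ of data segment i = (ISN + 1) + sum of payload sizes of segments 1..i-1.
Segment 1: SEQ = 71898, payload = 322 bytes
Segment 2: SEQ = 72220, payload = 916 bytes
Segment 3: SEQ = 73136, payload = 166 bytes
Segment 4: SEQ = 73302, payload = 1059 bytes
SEQ of segment 4 = 71898 + 322 + 916 + 166 = 73302

73302


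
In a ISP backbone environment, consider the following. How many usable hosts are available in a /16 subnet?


Given: subnet mask /16
Host bits = 32 - 16 = 16
Total addresses = 2^16 = 65536
Usable hosts = 65536 - 2 (network + broadcast) = 65534

65534


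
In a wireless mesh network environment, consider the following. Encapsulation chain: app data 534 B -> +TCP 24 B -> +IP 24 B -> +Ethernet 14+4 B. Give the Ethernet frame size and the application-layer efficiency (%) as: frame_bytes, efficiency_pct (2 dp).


TCP segment = 534 + 24 = 558 B
IP packet = 558 + 24 = 582 B
Ethernet frame = 582 + 14 + 4 = 600 B
Efficiency = app / frame = 534 / 600 = 0.890000 = 89.0000% -> 89.00% (2 dp)

600, 89.00


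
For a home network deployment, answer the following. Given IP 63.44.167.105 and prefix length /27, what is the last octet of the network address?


Given: IP = 63.44.167.105, prefix = /27
Subnet mask = 255.255.255.224
Last octet of IP: 105
Last octet of mask: 224
Network last octet = 105 AND 224 = 96

96


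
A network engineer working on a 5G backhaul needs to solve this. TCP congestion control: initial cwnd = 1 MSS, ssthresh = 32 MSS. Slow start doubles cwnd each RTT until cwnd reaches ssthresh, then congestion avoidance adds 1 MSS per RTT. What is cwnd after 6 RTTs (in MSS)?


RTT 0: cwnd = 1 MSS (initial)
RTT 1: cwnd = 2 MSS (slow start, doubled)
RTT 2: cwnd = 4 MSS (slow start, doubled)
RTT 3: cwnd = 8 MSS (slow start, doubled)
RTT 4: cwnd = 16 MSS (slow start, doubled)
RTT 5: cwnd = 32 MSS (slow start, doubled)
RTT 6: cwnd = 33 MSS (congestion avoidance, +1)

33
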